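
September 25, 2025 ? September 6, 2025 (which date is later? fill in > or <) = >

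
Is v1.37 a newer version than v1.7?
Yes. Version numbers are compared segment by segment as integers, not as decimals: minor version 37 > 7, so v1.37 > v1.7 (even though the decimal 1.37 < 1.7).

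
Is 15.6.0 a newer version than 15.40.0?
No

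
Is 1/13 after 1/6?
Yes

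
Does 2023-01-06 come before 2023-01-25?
Yes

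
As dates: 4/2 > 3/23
True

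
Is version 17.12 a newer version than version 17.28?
No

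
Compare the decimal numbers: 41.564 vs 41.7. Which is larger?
41.7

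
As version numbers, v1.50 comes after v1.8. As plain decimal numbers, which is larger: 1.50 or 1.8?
1.8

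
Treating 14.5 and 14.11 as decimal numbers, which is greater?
14.5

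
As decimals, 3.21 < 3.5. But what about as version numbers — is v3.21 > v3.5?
True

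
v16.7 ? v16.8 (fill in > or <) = <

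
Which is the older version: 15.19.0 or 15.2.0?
15.2.0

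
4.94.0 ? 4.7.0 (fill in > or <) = >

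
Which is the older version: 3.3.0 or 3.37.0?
3.3.0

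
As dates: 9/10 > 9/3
True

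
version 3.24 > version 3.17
True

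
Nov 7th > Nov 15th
False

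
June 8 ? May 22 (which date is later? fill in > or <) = >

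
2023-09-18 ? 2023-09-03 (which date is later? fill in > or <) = >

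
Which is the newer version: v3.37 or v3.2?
v3.37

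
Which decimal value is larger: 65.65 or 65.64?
65.65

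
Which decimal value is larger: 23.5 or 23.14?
23.5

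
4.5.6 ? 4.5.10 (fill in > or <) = <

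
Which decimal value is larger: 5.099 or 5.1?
5.1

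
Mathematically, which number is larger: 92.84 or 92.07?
92.84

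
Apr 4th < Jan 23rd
False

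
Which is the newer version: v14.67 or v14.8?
v14.67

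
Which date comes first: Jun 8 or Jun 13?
Jun 8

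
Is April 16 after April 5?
Yes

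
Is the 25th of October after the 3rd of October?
Yes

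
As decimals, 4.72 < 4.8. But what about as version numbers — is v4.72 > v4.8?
True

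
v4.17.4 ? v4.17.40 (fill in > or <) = <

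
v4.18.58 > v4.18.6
True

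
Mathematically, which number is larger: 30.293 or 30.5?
30.5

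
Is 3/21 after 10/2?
No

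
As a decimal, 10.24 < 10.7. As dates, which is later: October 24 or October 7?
October 24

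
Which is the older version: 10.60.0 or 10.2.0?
10.2.0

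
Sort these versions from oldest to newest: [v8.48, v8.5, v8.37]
[v8.5, v8.37, v8.48]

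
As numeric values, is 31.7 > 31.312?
True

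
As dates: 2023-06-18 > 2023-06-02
True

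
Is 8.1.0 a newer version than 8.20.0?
No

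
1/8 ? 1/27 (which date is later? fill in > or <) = <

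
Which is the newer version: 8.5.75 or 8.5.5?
8.5.75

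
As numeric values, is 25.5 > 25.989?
False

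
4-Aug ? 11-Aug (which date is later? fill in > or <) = <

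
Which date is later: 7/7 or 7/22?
7/22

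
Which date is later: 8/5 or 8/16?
8/16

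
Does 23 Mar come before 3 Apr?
Yes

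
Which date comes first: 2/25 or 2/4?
2/4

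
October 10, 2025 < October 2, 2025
False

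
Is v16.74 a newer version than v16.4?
Yes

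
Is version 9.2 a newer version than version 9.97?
No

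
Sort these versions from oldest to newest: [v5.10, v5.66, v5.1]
[v5.1, v5.10, v5.66]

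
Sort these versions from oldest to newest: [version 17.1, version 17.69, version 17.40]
[version 17.1, version 17.40, version 17.69]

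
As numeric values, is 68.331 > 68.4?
False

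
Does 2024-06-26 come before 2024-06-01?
No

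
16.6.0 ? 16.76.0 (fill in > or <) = <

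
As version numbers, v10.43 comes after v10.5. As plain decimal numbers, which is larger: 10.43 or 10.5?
10.5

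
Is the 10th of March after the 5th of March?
Yes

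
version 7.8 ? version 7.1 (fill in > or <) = >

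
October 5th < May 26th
False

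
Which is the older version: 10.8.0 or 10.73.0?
10.8.0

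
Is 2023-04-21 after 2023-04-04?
Yes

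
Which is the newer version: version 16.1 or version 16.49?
version 16.49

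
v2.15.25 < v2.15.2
False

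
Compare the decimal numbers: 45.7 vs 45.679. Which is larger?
45.7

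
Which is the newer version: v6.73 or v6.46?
v6.73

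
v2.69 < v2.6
False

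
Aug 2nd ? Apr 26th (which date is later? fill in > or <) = >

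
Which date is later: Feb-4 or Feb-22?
Feb-22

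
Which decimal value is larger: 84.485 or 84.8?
84.8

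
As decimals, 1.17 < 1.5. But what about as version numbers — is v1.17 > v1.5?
True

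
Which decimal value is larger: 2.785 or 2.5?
2.785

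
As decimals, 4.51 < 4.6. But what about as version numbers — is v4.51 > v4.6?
True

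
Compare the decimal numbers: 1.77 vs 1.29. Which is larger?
1.77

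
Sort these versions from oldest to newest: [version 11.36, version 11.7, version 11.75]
[version 11.7, version 11.36, version 11.75]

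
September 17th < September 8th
False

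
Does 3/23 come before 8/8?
Yes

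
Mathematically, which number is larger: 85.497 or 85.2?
85.497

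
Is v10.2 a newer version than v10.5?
No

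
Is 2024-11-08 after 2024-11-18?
No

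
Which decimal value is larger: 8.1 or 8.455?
8.455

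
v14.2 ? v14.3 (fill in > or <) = <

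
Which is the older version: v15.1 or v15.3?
v15.1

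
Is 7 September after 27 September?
No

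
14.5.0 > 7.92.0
True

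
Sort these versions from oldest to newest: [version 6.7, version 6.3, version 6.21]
[version 6.3, version 6.7, version 6.21]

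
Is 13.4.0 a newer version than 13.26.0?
No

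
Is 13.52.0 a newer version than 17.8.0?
No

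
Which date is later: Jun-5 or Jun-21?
Jun-21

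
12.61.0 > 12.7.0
True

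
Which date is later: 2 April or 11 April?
11 April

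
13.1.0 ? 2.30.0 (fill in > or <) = >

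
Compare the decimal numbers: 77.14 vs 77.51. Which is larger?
77.51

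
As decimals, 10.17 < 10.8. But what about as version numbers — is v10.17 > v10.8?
True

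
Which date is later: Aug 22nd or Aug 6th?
Aug 22nd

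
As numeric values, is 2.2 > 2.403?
False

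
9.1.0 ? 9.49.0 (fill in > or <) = <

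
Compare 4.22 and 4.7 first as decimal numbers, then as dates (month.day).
As decimals: 4.22 < 4.7. As dates: 4/22 is later than 4/7 (day 22 > day 7).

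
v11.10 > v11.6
True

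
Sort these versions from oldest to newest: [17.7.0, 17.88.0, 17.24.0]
[17.7.0, 17.24.0, 17.88.0]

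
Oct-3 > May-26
True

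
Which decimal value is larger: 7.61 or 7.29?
7.61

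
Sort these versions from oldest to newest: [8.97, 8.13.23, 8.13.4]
[8.13.4, 8.13.23, 8.97]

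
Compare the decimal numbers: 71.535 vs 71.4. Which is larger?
71.535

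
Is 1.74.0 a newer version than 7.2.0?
No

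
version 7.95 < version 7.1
False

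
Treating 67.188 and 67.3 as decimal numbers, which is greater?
67.3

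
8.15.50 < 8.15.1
False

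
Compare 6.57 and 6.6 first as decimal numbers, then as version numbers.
As decimals: 6.57 < 6.6. As versions: v6.57 > v6.6 (minor version 57 > 6).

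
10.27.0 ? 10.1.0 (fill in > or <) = >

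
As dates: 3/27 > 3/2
True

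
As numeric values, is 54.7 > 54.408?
True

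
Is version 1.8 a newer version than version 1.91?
No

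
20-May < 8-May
False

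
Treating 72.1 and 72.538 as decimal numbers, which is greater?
72.538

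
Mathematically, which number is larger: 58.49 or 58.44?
58.49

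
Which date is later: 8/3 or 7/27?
8/3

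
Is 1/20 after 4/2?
No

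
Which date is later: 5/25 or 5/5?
5/25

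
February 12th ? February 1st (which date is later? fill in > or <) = >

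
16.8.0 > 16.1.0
True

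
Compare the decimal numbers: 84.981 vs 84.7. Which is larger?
84.981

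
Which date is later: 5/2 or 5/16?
5/16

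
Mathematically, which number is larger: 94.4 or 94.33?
94.4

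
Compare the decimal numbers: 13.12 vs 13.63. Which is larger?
13.63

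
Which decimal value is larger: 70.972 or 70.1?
70.972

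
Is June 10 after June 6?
Yes. Day 10 comes after day 6 in June — this is a date comparison, not a decimal one (the decimal 6.10 would be smaller than 6.6).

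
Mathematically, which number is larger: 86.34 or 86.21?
86.34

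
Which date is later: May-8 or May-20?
May-20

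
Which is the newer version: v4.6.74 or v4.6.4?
v4.6.74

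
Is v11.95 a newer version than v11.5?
Yes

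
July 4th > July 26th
False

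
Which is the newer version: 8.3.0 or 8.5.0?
8.5.0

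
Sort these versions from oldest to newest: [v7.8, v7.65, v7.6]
[v7.6, v7.8, v7.65]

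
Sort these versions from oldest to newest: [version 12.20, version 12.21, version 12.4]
[version 12.4, version 12.20, version 12.21]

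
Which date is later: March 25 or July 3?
July 3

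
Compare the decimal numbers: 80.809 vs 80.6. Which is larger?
80.809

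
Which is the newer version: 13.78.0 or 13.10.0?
13.78.0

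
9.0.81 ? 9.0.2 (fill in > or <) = >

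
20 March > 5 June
False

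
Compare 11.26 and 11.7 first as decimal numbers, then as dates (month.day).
As decimals: 11.26 < 11.7. As dates: 11/26 is later than 11/7 (day 26 > day 7).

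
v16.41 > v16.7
True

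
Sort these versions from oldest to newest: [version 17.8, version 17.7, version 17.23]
[version 17.7, version 17.8, version 17.23]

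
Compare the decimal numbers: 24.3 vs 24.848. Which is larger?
24.848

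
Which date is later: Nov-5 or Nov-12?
Nov-12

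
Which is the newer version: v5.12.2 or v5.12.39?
v5.12.39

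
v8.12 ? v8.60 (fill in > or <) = <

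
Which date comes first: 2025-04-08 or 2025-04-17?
2025-04-08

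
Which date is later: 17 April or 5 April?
17 April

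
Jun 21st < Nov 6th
True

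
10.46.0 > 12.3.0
False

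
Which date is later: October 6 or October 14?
October 14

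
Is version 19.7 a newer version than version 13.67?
Yes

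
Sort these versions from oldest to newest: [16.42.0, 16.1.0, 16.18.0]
[16.1.0, 16.18.0, 16.42.0]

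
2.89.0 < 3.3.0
True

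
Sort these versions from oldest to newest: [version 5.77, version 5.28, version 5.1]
[version 5.1, version 5.28, version 5.77]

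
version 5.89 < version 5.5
False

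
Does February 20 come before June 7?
Yes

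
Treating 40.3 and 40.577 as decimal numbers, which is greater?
40.577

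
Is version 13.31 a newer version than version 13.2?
Yes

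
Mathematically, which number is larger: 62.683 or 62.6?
62.683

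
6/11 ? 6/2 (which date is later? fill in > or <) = >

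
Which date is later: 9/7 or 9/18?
9/18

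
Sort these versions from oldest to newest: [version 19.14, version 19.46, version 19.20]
[version 19.14, version 19.20, version 19.46]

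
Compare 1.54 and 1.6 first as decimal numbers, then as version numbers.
As decimals: 1.54 < 1.6. As versions: v1.54 > v1.6 (minor version 54 > 6).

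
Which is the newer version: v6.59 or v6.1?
v6.59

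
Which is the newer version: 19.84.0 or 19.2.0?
19.84.0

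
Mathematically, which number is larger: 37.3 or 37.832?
37.832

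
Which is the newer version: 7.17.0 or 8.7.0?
8.7.0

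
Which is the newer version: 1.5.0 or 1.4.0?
1.5.0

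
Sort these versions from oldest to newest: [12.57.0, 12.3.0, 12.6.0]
[12.3.0, 12.6.0, 12.57.0]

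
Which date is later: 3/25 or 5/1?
5/1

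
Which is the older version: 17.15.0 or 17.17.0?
17.15.0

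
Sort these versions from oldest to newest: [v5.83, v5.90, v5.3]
[v5.3, v5.83, v5.90]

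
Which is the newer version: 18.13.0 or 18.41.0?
18.41.0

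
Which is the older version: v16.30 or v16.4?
v16.4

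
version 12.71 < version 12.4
False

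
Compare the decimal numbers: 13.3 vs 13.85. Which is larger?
13.85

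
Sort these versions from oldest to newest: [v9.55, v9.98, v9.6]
[v9.6, v9.55, v9.98]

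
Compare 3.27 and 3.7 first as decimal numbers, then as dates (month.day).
As decimals: 3.27 < 3.7. As dates: 3/27 is later than 3/7 (day 27 > day 7).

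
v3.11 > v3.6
True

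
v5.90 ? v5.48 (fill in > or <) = >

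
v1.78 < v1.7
False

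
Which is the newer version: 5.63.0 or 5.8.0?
5.63.0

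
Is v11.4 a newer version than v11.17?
No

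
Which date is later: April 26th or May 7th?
May 7th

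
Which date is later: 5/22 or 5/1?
5/22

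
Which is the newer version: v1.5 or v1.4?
v1.5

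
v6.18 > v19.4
False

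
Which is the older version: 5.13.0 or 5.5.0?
5.5.0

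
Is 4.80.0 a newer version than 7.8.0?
No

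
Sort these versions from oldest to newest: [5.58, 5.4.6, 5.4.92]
[5.4.6, 5.4.92, 5.58]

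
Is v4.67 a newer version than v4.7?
Yes. Version numbers are compared segment by segment as integers, not as decimals: minor version 67 > 7, so v4.67 > v4.7 (even though the decimal 4.67 < 4.7).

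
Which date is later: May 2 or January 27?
May 2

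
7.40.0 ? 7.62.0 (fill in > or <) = <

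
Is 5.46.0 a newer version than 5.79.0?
No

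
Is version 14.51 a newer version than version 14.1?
Yes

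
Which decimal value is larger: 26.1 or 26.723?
26.723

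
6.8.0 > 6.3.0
True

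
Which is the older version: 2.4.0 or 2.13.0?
2.4.0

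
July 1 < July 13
True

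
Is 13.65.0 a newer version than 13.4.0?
Yes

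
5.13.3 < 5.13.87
True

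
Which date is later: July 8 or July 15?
July 15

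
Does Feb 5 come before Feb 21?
Yes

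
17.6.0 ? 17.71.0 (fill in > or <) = <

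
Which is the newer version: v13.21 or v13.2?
v13.21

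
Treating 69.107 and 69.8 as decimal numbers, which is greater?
69.8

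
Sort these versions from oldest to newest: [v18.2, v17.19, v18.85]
[v17.19, v18.2, v18.85]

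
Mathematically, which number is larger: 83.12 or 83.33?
83.33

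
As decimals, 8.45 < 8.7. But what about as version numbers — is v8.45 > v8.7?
True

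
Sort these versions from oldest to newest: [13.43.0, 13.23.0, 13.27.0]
[13.23.0, 13.27.0, 13.43.0]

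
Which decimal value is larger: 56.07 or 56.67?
56.67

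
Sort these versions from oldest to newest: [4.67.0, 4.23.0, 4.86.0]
[4.23.0, 4.67.0, 4.86.0]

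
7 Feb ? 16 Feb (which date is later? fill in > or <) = <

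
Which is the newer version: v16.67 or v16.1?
v16.67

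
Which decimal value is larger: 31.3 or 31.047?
31.3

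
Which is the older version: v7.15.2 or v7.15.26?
v7.15.2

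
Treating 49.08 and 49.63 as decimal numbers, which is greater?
49.63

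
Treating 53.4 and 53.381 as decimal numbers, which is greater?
53.4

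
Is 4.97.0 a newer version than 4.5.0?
Yes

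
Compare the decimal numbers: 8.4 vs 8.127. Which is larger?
8.4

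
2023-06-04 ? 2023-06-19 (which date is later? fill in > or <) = <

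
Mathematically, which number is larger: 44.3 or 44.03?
44.3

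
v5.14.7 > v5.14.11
False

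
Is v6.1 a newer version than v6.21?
No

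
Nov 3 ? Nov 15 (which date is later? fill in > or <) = <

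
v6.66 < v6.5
False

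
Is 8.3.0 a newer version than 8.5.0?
No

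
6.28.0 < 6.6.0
False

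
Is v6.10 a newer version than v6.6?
Yes. Version numbers are compared segment by segment as integers, not as decimals: minor version 10 > 6, so v6.10 > v6.6 (even though the decimal 6.10 < 6.6).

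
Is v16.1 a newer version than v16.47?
No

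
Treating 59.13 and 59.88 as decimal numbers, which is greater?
59.88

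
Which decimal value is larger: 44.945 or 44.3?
44.945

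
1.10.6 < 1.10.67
True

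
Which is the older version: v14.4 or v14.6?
v14.4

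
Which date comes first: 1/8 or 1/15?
1/8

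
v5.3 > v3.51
True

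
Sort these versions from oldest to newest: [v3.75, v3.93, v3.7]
[v3.7, v3.75, v3.93]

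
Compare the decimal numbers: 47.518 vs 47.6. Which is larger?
47.6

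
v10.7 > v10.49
False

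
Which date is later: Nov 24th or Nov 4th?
Nov 24th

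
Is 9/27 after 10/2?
No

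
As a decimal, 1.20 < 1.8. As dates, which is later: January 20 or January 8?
January 20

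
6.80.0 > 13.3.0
False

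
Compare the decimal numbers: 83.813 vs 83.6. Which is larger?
83.813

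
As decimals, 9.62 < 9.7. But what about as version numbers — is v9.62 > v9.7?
True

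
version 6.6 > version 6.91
False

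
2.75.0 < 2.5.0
False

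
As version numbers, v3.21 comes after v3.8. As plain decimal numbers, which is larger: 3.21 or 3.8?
3.8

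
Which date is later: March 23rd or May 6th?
May 6th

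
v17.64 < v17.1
False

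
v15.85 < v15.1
False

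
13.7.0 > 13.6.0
True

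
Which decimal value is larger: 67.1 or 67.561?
67.561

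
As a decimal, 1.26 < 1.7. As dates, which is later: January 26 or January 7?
January 26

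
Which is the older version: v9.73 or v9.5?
v9.5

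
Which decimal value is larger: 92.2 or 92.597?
92.597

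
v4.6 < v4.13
True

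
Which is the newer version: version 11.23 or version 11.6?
version 11.23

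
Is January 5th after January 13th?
No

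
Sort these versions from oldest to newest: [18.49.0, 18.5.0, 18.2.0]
[18.2.0, 18.5.0, 18.49.0]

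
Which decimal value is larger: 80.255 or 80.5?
80.5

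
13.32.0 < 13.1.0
False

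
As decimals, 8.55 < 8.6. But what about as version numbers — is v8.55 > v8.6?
True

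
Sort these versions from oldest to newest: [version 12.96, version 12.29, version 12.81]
[version 12.29, version 12.81, version 12.96]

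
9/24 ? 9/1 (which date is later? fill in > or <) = >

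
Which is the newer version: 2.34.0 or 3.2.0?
3.2.0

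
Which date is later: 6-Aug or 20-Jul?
6-Aug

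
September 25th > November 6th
False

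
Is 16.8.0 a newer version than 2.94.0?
Yes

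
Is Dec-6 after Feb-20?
Yes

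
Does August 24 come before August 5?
No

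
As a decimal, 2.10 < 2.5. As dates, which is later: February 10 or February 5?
February 10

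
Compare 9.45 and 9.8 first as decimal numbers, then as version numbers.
As decimals: 9.45 < 9.8. As versions: v9.45 > v9.8 (minor version 45 > 8).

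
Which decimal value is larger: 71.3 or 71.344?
71.344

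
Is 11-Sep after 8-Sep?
Yes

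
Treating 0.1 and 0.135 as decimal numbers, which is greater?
0.135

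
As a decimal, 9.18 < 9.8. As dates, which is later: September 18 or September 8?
September 18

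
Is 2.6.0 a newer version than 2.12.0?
No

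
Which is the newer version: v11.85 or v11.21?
v11.85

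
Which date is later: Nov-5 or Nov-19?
Nov-19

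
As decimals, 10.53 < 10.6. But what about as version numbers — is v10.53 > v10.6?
True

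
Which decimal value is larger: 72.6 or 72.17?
72.6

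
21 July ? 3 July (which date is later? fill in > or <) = >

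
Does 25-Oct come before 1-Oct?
No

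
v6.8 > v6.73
False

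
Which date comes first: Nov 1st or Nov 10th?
Nov 1st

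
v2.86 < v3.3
True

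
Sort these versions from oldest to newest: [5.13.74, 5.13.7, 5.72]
[5.13.7, 5.13.74, 5.72]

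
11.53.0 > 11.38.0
True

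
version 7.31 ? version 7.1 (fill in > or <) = >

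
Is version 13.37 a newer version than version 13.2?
Yes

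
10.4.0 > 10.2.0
True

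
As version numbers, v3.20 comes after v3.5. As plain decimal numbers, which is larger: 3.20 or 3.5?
3.5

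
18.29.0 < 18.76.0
True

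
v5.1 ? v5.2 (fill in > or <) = <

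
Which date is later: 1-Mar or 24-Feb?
1-Mar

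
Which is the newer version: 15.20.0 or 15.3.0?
15.20.0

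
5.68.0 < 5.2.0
False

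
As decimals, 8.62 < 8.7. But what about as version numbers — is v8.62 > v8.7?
True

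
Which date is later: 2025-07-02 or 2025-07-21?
2025-07-21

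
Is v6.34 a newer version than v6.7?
Yes. Version numbers are compared segment by segment as integers, not as decimals: minor version 34 > 7, so v6.34 > v6.7 (even though the decimal 6.34 < 6.7).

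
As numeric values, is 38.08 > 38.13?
False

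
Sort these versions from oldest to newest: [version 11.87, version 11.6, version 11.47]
[version 11.6, version 11.47, version 11.87]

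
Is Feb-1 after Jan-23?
Yes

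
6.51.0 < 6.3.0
False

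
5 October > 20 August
True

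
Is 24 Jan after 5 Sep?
No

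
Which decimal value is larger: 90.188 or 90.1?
90.188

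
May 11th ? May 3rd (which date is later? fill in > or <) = >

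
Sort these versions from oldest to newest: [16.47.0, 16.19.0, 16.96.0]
[16.19.0, 16.47.0, 16.96.0]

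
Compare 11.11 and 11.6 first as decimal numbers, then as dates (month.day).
As decimals: 11.11 < 11.6. As dates: 11/11 is later than 11/6 (day 11 > day 6).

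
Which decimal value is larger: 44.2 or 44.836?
44.836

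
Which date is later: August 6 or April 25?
August 6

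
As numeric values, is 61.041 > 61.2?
False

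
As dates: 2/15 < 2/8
False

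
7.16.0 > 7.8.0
True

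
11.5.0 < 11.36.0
True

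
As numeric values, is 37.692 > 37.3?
True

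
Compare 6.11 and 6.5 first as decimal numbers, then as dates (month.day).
As decimals: 6.11 < 6.5. As dates: 6/11 is later than 6/5 (day 11 > day 5).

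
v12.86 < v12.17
False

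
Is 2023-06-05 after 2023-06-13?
No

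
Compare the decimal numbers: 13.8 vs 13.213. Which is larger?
13.8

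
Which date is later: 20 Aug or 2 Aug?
20 Aug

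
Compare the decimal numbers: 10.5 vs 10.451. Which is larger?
10.5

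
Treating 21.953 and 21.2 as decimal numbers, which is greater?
21.953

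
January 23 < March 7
True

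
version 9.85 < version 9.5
False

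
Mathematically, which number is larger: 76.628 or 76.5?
76.628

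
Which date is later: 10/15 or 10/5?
10/15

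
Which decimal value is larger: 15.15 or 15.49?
15.49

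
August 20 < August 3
False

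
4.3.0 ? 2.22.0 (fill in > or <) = >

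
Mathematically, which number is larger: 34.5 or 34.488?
34.5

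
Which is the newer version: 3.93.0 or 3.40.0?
3.93.0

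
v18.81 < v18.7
False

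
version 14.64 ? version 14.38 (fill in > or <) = >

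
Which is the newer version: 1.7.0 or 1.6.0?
1.7.0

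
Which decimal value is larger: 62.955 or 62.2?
62.955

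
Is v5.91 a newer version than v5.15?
Yes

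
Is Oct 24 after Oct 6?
Yes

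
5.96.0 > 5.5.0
True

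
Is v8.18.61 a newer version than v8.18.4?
Yes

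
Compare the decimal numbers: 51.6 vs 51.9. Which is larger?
51.9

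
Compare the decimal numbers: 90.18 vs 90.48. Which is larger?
90.48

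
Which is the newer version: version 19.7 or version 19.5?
version 19.7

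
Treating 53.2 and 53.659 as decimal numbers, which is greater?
53.659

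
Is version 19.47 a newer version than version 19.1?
Yes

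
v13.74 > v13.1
True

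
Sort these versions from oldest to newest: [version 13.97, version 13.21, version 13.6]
[version 13.6, version 13.21, version 13.97]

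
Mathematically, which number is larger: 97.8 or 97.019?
97.8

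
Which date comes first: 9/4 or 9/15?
9/4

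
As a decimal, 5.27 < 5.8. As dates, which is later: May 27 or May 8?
May 27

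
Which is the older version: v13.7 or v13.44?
v13.7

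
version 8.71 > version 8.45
True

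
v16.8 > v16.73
False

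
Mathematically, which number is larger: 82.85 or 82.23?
82.85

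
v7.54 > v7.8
True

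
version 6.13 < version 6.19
True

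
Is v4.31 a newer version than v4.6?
Yes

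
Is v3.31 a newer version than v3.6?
Yes. Version numbers are compared segment by segment as integers, not as decimals: minor version 31 > 6, so v3.31 > v3.6 (even though the decimal 3.31 < 3.6).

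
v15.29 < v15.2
False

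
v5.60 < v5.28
False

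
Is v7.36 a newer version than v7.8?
Yes. Version numbers are compared segment by segment as integers, not as decimals: minor version 36 > 8, so v7.36 > v7.8 (even though the decimal 7.36 < 7.8).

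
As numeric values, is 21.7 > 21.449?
True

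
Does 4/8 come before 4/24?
Yes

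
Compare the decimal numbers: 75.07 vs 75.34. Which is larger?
75.34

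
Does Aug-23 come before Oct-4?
Yes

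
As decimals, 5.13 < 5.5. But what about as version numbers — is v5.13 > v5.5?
True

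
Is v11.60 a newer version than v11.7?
Yes. Version numbers are compared segment by segment as integers, not as decimals: minor version 60 > 7, so v11.60 > v11.7 (even though the decimal 11.60 < 11.7).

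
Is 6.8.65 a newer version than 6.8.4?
Yes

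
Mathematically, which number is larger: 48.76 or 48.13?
48.76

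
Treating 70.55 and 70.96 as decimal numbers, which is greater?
70.96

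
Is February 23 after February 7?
Yes. Day 23 comes after day 7 in February — this is a date comparison, not a decimal one (the decimal 2.23 would be smaller than 2.7).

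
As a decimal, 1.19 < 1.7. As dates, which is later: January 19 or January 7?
January 19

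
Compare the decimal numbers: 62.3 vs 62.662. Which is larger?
62.662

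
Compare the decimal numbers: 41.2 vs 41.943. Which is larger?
41.943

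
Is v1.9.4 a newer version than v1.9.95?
No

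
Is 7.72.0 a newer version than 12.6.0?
No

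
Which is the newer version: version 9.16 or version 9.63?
version 9.63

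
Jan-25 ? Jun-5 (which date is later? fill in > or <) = <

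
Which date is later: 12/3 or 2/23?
12/3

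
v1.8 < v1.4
False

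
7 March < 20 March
True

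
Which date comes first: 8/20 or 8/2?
8/2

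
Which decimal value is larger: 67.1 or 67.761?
67.761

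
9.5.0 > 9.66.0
False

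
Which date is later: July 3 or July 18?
July 18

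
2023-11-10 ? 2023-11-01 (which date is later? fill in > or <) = >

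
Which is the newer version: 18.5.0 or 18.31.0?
18.31.0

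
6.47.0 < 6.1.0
False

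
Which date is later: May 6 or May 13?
May 13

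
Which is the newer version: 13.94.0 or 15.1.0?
15.1.0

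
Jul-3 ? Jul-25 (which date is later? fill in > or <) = <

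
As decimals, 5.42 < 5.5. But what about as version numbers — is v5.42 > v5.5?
True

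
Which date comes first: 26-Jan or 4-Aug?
26-Jan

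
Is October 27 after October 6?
Yes. Day 27 comes after day 6 in October — this is a date comparison, not a decimal one (the decimal 10.27 would be smaller than 10.6).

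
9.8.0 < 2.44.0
False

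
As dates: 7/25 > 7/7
True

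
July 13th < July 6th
False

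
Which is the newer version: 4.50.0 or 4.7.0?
4.50.0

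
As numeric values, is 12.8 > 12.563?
True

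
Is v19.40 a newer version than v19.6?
Yes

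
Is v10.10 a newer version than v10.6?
Yes. Version numbers are compared segment by segment as integers, not as decimals: minor version 10 > 6, so v10.10 > v10.6 (even though the decimal 10.10 < 10.6).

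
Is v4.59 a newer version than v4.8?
Yes. Version numbers are compared segment by segment as integers, not as decimals: minor version 59 > 8, so v4.59 > v4.8 (even though the decimal 4.59 < 4.8).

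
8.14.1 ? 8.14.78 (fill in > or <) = <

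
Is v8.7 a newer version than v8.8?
No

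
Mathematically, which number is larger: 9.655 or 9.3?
9.655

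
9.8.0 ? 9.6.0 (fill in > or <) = >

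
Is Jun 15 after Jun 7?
Yes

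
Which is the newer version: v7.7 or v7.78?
v7.78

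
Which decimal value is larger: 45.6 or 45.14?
45.6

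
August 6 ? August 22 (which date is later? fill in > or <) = <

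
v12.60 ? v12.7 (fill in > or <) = >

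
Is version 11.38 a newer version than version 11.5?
Yes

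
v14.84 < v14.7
False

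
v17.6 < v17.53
True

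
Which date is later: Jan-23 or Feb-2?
Feb-2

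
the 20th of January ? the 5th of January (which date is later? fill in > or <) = >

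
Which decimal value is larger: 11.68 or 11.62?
11.68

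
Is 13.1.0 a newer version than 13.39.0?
No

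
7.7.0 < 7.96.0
True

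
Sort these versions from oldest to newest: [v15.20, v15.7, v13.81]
[v13.81, v15.7, v15.20]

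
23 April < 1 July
True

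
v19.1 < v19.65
True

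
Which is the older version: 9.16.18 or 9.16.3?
9.16.3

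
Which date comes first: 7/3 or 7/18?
7/3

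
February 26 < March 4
True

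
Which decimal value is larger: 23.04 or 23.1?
23.1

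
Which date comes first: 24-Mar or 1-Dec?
24-Mar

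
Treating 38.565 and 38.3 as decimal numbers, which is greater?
38.565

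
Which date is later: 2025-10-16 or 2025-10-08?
2025-10-16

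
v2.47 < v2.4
False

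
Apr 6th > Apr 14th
False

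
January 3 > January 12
False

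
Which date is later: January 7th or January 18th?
January 18th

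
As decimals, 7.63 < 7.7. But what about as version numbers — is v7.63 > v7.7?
True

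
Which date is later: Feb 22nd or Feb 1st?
Feb 22nd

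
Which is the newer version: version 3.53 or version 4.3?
version 4.3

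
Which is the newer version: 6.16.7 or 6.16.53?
6.16.53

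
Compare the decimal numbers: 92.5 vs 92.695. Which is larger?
92.695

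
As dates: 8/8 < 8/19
True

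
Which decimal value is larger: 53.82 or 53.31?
53.82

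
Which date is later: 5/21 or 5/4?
5/21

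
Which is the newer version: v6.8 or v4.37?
v6.8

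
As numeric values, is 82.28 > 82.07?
True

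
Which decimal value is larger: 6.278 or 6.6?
6.6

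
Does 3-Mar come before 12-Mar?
Yes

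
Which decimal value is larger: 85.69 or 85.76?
85.76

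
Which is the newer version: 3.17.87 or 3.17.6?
3.17.87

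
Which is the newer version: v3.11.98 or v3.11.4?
v3.11.98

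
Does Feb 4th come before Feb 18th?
Yes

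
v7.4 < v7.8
True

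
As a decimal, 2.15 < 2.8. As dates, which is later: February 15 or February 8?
February 15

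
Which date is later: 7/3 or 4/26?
7/3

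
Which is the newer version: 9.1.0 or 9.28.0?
9.28.0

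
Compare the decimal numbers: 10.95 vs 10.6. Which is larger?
10.95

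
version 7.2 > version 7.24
False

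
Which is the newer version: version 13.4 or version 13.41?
version 13.41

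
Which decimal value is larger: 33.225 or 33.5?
33.5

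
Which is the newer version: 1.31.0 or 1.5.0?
1.31.0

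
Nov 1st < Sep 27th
False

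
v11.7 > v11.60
False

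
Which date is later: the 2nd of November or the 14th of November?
the 14th of November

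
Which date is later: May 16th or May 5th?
May 16th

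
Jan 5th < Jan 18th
True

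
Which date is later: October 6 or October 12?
October 12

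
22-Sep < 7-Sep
False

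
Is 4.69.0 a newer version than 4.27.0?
Yes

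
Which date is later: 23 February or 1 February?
23 February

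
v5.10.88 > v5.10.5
True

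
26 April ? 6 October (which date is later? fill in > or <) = <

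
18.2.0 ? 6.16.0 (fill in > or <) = >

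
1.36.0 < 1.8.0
False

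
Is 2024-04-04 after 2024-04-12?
No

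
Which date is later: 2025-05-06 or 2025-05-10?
2025-05-10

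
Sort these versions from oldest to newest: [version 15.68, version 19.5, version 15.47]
[version 15.47, version 15.68, version 19.5]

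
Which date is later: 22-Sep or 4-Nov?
4-Nov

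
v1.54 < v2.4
True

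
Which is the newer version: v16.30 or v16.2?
v16.30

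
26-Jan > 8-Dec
False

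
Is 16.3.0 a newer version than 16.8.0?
No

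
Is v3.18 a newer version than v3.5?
Yes. Version numbers are compared segment by segment as integers, not as decimals: minor version 18 > 5, so v3.18 > v3.5 (even though the decimal 3.18 < 3.5).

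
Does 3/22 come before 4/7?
Yes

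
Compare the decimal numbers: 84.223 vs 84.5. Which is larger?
84.5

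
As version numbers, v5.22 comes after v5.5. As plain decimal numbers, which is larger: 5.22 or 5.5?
5.5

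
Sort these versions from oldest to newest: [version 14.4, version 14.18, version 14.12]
[version 14.4, version 14.12, version 14.18]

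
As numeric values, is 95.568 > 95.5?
True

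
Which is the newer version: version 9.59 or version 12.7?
version 12.7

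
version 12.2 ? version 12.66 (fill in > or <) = <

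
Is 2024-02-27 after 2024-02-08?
Yes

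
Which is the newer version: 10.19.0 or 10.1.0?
10.19.0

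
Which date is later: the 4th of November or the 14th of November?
the 14th of November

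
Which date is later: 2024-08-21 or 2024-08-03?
2024-08-21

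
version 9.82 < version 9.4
False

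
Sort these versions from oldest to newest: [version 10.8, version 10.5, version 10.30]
[version 10.5, version 10.8, version 10.30]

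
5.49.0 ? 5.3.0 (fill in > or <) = >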